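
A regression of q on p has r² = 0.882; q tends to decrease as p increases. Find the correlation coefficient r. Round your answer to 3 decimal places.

-0.939

|r| = √0.882 = 0.939
The association is negative, so r = −0.939.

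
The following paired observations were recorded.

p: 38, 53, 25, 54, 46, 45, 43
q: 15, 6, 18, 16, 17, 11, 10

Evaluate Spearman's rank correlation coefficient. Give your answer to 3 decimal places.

-0.286

Rank p: 2, 6, 1, 7, 5, 4, 3
Rank q: 4, 1, 7, 5, 6, 3, 2
d = rank(p) − rank(q): -2, 5, -6, 2, -1, 1, 1; Σd² = 72
ρ = 1 − 6Σd² / [n(n²−1)] = 1 − 6×72 / (7×48) = 1 − 432/336 ≈ -0.286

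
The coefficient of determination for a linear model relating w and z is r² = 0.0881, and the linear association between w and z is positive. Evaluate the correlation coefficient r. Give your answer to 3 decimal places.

0.297

|r| = √0.0881 = 0.297
The association is positive, so r = 0.297.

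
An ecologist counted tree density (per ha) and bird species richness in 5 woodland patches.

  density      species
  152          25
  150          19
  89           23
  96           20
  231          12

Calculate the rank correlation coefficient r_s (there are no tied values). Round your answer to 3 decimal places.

-0.400

Rank density: 4, 3, 1, 2, 5
Rank species: 5, 2, 4, 3, 1
d = rank(density) − rank(species): -1, 1, -3, -1, 4; Σd² = 28
ρ = 1 − 6Σd² / [n(n²−1)] = 1 − 6×28 / (5×24) = 1 − 168/120 ≈ -0.400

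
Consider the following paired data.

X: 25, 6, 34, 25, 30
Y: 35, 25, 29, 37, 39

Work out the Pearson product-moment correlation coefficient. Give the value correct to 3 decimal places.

n = 5, ΣX = 120, ΣY = 165, ΣX² = 3342, ΣY² = 5581, ΣXY = 4106
nΣXY − ΣXΣY = 20530 − 19800 = 730
nΣX² − (ΣX)² = 16710 − 14400 = 2310; nΣY² − (ΣY)² = 27905 − 27225 = 680
r = 730 / √(2310 × 680) = 730 / 1253.3156 ≈ 0.582

0.582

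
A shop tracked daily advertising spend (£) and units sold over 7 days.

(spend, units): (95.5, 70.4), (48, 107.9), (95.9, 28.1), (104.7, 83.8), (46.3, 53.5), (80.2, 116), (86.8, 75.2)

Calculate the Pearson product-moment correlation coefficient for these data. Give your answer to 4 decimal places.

n = 7, Σx = 557.4, Σy = 534.9, Σx² = 47693.12, Σy² = 46383.91, Σxy = 41678.66
nΣxy − ΣxΣy = 291750.62 − 298153.26 = -6402.64
nΣx² − (Σx)² = 333851.84 − 310694.76 = 23157.08; nΣy² − (Σy)² = 324687.37 − 286118.01 = 38569.36
r = -6402.64 / √(23157.08 × 38569.36) = -6402.64 / 29885.6781 ≈ -0.2142

-0.2142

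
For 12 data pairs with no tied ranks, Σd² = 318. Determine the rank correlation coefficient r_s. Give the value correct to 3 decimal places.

ρ = 1 − 6Σd² / [n(n²−1)] = 1 − 6×318 / (12×143)
  = 1 − 1908/1716 = 1 − 1.1119 ≈ -0.112

-0.112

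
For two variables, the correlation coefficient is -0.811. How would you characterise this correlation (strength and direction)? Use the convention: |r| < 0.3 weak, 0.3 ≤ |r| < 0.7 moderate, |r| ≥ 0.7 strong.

r = -0.811 < 0 so the relationship is negative.
|r| = 0.811, which falls in the strong range.

strong negative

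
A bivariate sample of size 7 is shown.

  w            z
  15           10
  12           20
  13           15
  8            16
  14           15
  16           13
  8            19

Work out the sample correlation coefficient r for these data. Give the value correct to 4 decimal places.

n = 7, Σw = 86, Σz = 108, Σw² = 1118, Σz² = 1736, Σwz = 1283
nΣwz − ΣwΣz = 8981 − 9288 = -307
nΣw² − (Σw)² = 7826 − 7396 = 430; nΣz² − (Σz)² = 12152 − 11664 = 488
r = -307 / √(430 × 488) = -307 / 458.0830 ≈ -0.6702

-0.6702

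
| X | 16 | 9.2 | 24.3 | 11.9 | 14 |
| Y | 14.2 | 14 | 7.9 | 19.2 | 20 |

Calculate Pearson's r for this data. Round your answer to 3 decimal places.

n = 5, ΣX = 75.4, ΣY = 75.3, ΣX² = 1268.74, ΣY² = 1228.69, ΣXY = 1056.45
nΣXY − ΣXΣY = 5282.25 − 5677.62 = -395.37
nΣX² − (ΣX)² = 6343.7 − 5685.16 = 658.54; nΣY² − (ΣY)² = 6143.45 − 5670.09 = 473.36
r = -395.37 / √(658.54 × 473.36) = -395.37 / 558.3247 ≈ -0.708

-0.708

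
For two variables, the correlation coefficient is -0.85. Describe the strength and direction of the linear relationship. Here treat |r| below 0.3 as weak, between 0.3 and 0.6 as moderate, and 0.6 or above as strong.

strong negative

r = -0.85 < 0 so the relationship is negative.
|r| = 0.85, which falls in the strong range.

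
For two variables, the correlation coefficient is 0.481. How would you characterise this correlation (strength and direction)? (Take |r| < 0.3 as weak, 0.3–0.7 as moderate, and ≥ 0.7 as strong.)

moderate positive

r = 0.481 > 0 so the relationship is positive.
|r| = 0.481, which falls in the moderate range.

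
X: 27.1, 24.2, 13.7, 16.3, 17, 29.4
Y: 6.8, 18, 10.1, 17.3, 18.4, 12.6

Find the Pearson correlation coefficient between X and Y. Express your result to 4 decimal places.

n = 6, ΣX = 127.7, ΣY = 83.2, ΣX² = 2926.79, ΣY² = 1268.86, ΣXY = 1723.48
nΣXY − ΣXΣY = 10340.88 − 10624.64 = -283.76
nΣX² − (ΣX)² = 17560.74 − 16307.29 = 1253.45; nΣY² − (ΣY)² = 7613.16 − 6922.24 = 690.92
r = -283.76 / √(1253.45 × 690.92) = -283.76 / 930.6093 ≈ -0.3049

-0.3049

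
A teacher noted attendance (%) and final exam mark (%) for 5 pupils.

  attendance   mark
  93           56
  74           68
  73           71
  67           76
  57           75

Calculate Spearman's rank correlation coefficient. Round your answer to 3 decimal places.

-0.900

Rank attendance: 5, 4, 3, 2, 1
Rank mark: 1, 2, 3, 5, 4
d = rank(attendance) − rank(mark): 4, 2, 0, -3, -3; Σd² = 38
ρ = 1 − 6Σd² / [n(n²−1)] = 1 − 6×38 / (5×24) = 1 − 228/120 ≈ -0.900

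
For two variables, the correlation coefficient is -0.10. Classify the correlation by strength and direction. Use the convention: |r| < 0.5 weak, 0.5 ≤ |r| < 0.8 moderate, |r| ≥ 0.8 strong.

r = -0.10 < 0 so the relationship is negative.
|r| = 0.10, which falls in the weak range.

weak negative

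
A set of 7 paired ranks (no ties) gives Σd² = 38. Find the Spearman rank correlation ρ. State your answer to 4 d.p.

ρ = 1 − 6Σd² / [n(n²−1)] = 1 − 6×38 / (7×48)
  = 1 − 228/336 = 1 − 0.67857 ≈ 0.3214

0.3214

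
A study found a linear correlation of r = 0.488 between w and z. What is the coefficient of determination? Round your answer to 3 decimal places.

r² = (0.488)² = 0.238

0.238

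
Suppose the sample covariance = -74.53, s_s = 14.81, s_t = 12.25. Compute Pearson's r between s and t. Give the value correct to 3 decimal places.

-0.411

r = Cov(s,t) / (s_s · s_t) = -74.53 / (14.81 × 12.25)
  = -74.53 / 181.4225 ≈ -0.411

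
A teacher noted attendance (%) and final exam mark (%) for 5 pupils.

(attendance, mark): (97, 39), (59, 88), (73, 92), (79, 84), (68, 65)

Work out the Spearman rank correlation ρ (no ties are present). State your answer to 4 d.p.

Rank attendance: 5, 1, 3, 4, 2
Rank mark: 1, 4, 5, 3, 2
d = rank(attendance) − rank(mark): 4, -3, -2, 1, 0; Σd² = 30
ρ = 1 − 6Σd² / [n(n²−1)] = 1 − 6×30 / (5×24) = 1 − 180/120 ≈ -0.5000

-0.5000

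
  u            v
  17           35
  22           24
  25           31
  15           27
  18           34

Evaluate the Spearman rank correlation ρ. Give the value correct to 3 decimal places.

-0.200

Rank u: 2, 4, 5, 1, 3
Rank v: 5, 1, 3, 2, 4
d = rank(u) − rank(v): -3, 3, 2, -1, -1; Σd² = 24
ρ = 1 − 6Σd² / [n(n²−1)] = 1 − 6×24 / (5×24) = 1 − 144/120 ≈ -0.200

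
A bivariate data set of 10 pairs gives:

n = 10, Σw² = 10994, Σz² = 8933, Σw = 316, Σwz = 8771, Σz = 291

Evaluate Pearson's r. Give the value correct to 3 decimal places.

r = (nΣwz − ΣwΣz) / √[(nΣw² − (Σw)²)(nΣz² − (Σz)²)]
Numerator: 10×8771 − 316×291 = -4246
Denominator: √[(109940 − 99856)(89330 − 84681)] = √[10084 × 4649] = 6846.9348
r = -4246 / 6846.9348 ≈ -0.620

-0.620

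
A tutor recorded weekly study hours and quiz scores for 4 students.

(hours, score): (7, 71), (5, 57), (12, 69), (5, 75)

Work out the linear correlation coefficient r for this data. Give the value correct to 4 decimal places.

n = 4, Σx = 29, Σy = 272, Σx² = 243, Σy² = 18676, Σxy = 1985
nΣxy − ΣxΣy = 7940 − 7888 = 52
nΣx² − (Σx)² = 972 − 841 = 131; nΣy² − (Σy)² = 74704 − 73984 = 720
r = 52 / √(131 × 720) = 52 / 307.1156 ≈ 0.1693

0.1693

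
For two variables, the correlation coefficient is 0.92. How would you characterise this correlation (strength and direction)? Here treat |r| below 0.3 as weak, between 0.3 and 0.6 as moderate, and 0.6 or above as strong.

strong positive

r = 0.92 > 0 so the relationship is positive.
|r| = 0.92, which falls in the strong range.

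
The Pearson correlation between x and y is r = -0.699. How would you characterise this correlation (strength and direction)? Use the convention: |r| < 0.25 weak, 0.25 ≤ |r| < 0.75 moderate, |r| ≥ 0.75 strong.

moderate negative

r = -0.699 < 0 so the relationship is negative.
|r| = 0.699, which falls in the moderate range.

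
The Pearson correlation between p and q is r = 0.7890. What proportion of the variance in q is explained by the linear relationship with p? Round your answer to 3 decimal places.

0.623

r² = (0.7890)² = 0.623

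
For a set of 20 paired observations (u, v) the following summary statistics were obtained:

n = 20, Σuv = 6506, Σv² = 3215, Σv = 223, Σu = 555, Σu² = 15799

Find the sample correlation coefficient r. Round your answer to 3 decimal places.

r = (nΣuv − ΣuΣv) / √[(nΣu² − (Σu)²)(nΣv² − (Σv)²)]
Numerator: 20×6506 − 555×223 = 6355
Denominator: √[(315980 − 308025)(64300 − 49729)] = √[7955 × 14571] = 10766.2577
r = 6355 / 10766.2577 ≈ 0.590

0.590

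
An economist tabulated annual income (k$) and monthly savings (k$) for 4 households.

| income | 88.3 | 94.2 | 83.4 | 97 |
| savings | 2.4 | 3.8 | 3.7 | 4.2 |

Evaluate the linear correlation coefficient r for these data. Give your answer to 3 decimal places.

n = 4, Σx = 362.9, Σy = 14.1, Σx² = 33035.09, Σy² = 51.53, Σxy = 1285.86
nΣxy − ΣxΣy = 5143.44 − 5116.89 = 26.55
nΣx² − (Σx)² = 132140.36 − 131696.41 = 443.95; nΣy² − (Σy)² = 206.12 − 198.81 = 7.31
r = 26.55 / √(443.95 × 7.31) = 26.55 / 56.9673 ≈ 0.466

0.466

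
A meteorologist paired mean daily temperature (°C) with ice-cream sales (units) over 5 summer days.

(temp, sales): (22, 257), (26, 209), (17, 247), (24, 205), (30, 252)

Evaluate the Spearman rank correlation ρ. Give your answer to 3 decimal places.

-0.100

Rank temp: 2, 4, 1, 3, 5
Rank sales: 5, 2, 3, 1, 4
d = rank(temp) − rank(sales): -3, 2, -2, 2, 1; Σd² = 22
ρ = 1 − 6Σd² / [n(n²−1)] = 1 − 6×22 / (5×24) = 1 − 132/120 ≈ -0.100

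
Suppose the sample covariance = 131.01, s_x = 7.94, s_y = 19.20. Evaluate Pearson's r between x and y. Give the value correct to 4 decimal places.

0.8594

r = Cov(x,y) / (s_x · s_y) = 131.01 / (7.94 × 19.20)
  = 131.01 / 152.4480 ≈ 0.8594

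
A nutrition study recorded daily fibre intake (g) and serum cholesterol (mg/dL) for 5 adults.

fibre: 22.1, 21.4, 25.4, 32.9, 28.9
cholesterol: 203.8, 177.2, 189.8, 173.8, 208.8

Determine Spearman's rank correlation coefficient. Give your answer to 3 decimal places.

Rank fibre: 2, 1, 3, 5, 4
Rank cholesterol: 4, 2, 3, 1, 5
d = rank(fibre) − rank(cholesterol): -2, -1, 0, 4, -1; Σd² = 22
ρ = 1 − 6Σd² / [n(n²−1)] = 1 − 6×22 / (5×24) = 1 − 132/120 ≈ -0.100

-0.100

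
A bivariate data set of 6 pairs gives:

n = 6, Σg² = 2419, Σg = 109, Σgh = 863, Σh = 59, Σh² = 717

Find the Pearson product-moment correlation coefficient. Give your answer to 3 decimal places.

-0.852

r = (nΣgh − ΣgΣh) / √[(nΣg² − (Σg)²)(nΣh² − (Σh)²)]
Numerator: 6×863 − 109×59 = -1253
Denominator: √[(14514 − 11881)(4302 − 3481)] = √[2633 × 821] = 1470.2697
r = -1253 / 1470.2697 ≈ -0.852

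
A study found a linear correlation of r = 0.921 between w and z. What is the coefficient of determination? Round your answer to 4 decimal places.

r² = (0.921)² = 0.8482

0.8482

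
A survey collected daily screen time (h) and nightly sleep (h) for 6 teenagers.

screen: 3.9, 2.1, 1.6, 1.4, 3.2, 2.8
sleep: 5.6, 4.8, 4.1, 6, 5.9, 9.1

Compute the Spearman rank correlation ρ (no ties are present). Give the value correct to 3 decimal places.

Rank screen: 6, 3, 2, 1, 5, 4
Rank sleep: 3, 2, 1, 5, 4, 6
d = rank(screen) − rank(sleep): 3, 1, 1, -4, 1, -2; Σd² = 32
ρ = 1 − 6Σd² / [n(n²−1)] = 1 − 6×32 / (6×35) = 1 − 192/210 ≈ 0.086

0.086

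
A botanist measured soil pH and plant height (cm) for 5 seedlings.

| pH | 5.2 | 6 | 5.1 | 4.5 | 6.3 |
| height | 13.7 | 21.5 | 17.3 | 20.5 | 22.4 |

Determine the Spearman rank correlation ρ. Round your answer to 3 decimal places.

Rank pH: 3, 4, 2, 1, 5
Rank height: 1, 4, 2, 3, 5
d = rank(pH) − rank(height): 2, 0, 0, -2, 0; Σd² = 8
ρ = 1 − 6Σd² / [n(n²−1)] = 1 − 6×8 / (5×24) = 1 − 48/120 ≈ 0.600

0.600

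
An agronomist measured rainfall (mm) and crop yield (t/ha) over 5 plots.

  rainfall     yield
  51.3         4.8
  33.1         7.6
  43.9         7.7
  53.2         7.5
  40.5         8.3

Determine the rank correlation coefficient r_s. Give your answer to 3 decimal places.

-0.600

Rank rainfall: 4, 1, 3, 5, 2
Rank yield: 1, 3, 4, 2, 5
d = rank(rainfall) − rank(yield): 3, -2, -1, 3, -3; Σd² = 32
ρ = 1 − 6Σd² / [n(n²−1)] = 1 − 6×32 / (5×24) = 1 − 192/120 ≈ -0.600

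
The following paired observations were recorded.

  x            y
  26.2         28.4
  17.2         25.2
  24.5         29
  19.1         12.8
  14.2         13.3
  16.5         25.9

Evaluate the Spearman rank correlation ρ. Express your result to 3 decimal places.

0.543

Rank x: 6, 3, 5, 4, 1, 2
Rank y: 5, 3, 6, 1, 2, 4
d = rank(x) − rank(y): 1, 0, -1, 3, -1, -2; Σd² = 16
ρ = 1 − 6Σd² / [n(n²−1)] = 1 − 6×16 / (6×35) = 1 − 96/210 ≈ 0.543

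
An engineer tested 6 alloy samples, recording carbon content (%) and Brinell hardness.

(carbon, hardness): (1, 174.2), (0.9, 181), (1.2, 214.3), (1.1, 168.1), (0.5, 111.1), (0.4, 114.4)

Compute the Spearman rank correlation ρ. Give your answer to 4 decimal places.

Rank carbon: 4, 3, 6, 5, 2, 1
Rank hardness: 4, 5, 6, 3, 1, 2
d = rank(carbon) − rank(hardness): 0, -2, 0, 2, 1, -1; Σd² = 10
ρ = 1 − 6Σd² / [n(n²−1)] = 1 − 6×10 / (6×35) = 1 − 60/210 ≈ 0.7143

0.7143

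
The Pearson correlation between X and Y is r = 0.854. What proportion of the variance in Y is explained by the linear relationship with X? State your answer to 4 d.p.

0.7293

r² = (0.854)² = 0.7293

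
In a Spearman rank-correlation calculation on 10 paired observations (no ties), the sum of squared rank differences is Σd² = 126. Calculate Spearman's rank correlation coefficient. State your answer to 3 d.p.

ρ = 1 − 6Σd² / [n(n²−1)] = 1 − 6×126 / (10×99)
  = 1 − 756/990 = 1 − 0.7636 ≈ 0.236

0.236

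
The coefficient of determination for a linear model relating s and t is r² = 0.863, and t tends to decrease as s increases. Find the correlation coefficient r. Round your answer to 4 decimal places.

-0.9290

|r| = √0.863 = 0.9290
The association is negative, so r = −0.9290.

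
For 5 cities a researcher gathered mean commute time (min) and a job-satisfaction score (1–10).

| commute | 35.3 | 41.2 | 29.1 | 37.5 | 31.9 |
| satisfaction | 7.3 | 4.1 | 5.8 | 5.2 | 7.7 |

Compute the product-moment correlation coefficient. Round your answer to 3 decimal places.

n = 5, Σx = 175, Σy = 30.1, Σx² = 6214.2, Σy² = 190.07, Σxy = 1036.02
nΣxy − ΣxΣy = 5180.1 − 5267.5 = -87.4
nΣx² − (Σx)² = 31071 − 30625 = 446; nΣy² − (Σy)² = 950.35 − 906.01 = 44.34
r = -87.4 / √(446 × 44.34) = -87.4 / 140.6259 ≈ -0.622

-0.622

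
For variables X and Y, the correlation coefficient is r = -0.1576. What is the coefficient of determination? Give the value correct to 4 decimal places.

0.0248

r² = (-0.1576)² = 0.0248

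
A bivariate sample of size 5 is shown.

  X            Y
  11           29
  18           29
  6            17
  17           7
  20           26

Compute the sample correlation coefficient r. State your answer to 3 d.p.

0.122

n = 5, ΣX = 72, ΣY = 108, ΣX² = 1170, ΣY² = 2696, ΣXY = 1582
nΣXY − ΣXΣY = 7910 − 7776 = 134
nΣX² − (ΣX)² = 5850 − 5184 = 666; nΣY² − (ΣY)² = 13480 − 11664 = 1816
r = 134 / √(666 × 1816) = 134 / 1099.7527 ≈ 0.122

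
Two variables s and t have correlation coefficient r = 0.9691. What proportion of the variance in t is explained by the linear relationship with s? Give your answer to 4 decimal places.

r² = (0.9691)² = 0.9392

0.9392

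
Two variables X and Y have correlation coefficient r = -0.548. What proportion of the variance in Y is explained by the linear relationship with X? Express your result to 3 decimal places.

0.300

r² = (-0.548)² = 0.300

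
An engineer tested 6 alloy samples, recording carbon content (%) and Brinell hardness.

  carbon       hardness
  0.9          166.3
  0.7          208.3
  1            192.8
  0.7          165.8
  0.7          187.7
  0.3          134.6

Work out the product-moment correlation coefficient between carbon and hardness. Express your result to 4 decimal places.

n = 6, Σx = 4.3, Σy = 1055.5, Σx² = 3.37, Σy² = 189054.51, Σxy = 776.11
nΣxy − ΣxΣy = 4656.66 − 4538.65 = 118.01
nΣx² − (Σx)² = 20.22 − 18.49 = 1.73; nΣy² − (Σy)² = 1134327.06 − 1114080.25 = 20246.81
r = 118.01 / √(1.73 × 20246.81) = 118.01 / 187.1550 ≈ 0.6305

0.6305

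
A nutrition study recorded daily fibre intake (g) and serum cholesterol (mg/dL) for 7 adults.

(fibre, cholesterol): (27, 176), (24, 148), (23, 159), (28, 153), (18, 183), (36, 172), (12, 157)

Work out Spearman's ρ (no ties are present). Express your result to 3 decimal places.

-0.071

Rank fibre: 5, 4, 3, 6, 2, 7, 1
Rank cholesterol: 6, 1, 4, 2, 7, 5, 3
d = rank(fibre) − rank(cholesterol): -1, 3, -1, 4, -5, 2, -2; Σd² = 60
ρ = 1 − 6Σd² / [n(n²−1)] = 1 − 6×60 / (7×48) = 1 − 360/336 ≈ -0.071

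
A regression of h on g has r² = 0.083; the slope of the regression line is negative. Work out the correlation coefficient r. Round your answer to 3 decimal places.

|r| = √0.083 = 0.288
The association is negative, so r = −0.288.

-0.288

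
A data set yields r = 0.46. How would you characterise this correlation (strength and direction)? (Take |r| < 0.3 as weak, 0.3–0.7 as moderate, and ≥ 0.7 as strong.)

moderate positive

r = 0.46 > 0 so the relationship is positive.
|r| = 0.46, which falls in the moderate range.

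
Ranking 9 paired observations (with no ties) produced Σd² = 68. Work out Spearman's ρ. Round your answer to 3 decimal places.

0.433

ρ = 1 − 6Σd² / [n(n²−1)] = 1 − 6×68 / (9×80)
  = 1 − 408/720 = 1 − 0.5667 ≈ 0.433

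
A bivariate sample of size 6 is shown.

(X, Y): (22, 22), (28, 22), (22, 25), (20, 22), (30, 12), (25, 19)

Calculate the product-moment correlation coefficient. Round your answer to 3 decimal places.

-0.732

n = 6, ΣX = 147, ΣY = 122, ΣX² = 3677, ΣY² = 2582, ΣXY = 2925
nΣXY − ΣXΣY = 17550 − 17934 = -384
nΣX² − (ΣX)² = 22062 − 21609 = 453; nΣY² − (ΣY)² = 15492 − 14884 = 608
r = -384 / √(453 × 608) = -384 / 524.8085 ≈ -0.732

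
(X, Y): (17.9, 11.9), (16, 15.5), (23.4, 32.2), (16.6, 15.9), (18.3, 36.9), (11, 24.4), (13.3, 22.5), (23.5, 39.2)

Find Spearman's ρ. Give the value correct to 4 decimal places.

Rank X: 5, 3, 7, 4, 6, 1, 2, 8
Rank Y: 1, 2, 6, 3, 7, 5, 4, 8
d = rank(X) − rank(Y): 4, 1, 1, 1, -1, -4, -2, 0; Σd² = 40
ρ = 1 − 6Σd² / [n(n²−1)] = 1 − 6×40 / (8×63) = 1 − 240/504 ≈ 0.5238

0.5238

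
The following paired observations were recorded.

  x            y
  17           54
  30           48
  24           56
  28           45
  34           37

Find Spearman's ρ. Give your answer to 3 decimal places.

-0.800

Rank x: 1, 4, 2, 3, 5
Rank y: 4, 3, 5, 2, 1
d = rank(x) − rank(y): -3, 1, -3, 1, 4; Σd² = 36
ρ = 1 − 6Σd² / [n(n²−1)] = 1 − 6×36 / (5×24) = 1 − 216/120 ≈ -0.800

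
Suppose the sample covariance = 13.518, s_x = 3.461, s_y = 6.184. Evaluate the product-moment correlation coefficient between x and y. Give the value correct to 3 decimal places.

r = Cov(x,y) / (s_x · s_y) = 13.518 / (3.461 × 6.184)
  = 13.518 / 21.4028 ≈ 0.632

0.632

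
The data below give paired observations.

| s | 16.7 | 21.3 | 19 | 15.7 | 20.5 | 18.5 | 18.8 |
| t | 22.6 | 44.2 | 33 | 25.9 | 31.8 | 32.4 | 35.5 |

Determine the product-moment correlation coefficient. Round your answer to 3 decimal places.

n = 7, Σs = 130.5, Σt = 225.4, Σs² = 2456.01, Σt² = 7545.46, Σst = 4271.21
nΣst − ΣsΣt = 29898.47 − 29414.7 = 483.77
nΣs² − (Σs)² = 17192.07 − 17030.25 = 161.82; nΣt² − (Σt)² = 52818.22 − 50805.16 = 2013.06
r = 483.77 / √(161.82 × 2013.06) = 483.77 / 570.7481 ≈ 0.848

0.848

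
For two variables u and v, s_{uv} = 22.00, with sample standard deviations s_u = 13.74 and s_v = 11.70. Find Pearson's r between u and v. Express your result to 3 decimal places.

0.137

r = Cov(u,v) / (s_u · s_v) = 22.00 / (13.74 × 11.70)
  = 22.00 / 160.7580 ≈ 0.137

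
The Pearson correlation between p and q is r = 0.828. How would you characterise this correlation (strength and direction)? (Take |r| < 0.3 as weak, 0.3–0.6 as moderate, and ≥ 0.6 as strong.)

strong positive

r = 0.828 > 0 so the relationship is positive.
|r| = 0.828, which falls in the strong range.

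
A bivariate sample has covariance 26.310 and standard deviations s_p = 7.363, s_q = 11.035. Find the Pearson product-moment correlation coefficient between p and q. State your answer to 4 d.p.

0.3238

r = Cov(p,q) / (s_p · s_q) = 26.310 / (7.363 × 11.035)
  = 26.310 / 81.2507 ≈ 0.3238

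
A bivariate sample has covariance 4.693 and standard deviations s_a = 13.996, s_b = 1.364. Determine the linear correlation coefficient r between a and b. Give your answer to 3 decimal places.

0.246

r = Cov(a,b) / (s_a · s_b) = 4.693 / (13.996 × 1.364)
  = 4.693 / 19.0905 ≈ 0.246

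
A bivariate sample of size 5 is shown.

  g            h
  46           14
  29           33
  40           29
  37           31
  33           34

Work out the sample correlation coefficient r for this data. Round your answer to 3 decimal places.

-0.878

n = 5, Σg = 185, Σh = 141, Σg² = 7015, Σh² = 4243, Σgh = 5030
nΣgh − ΣgΣh = 25150 − 26085 = -935
nΣg² − (Σg)² = 35075 − 34225 = 850; nΣh² − (Σh)² = 21215 − 19881 = 1334
r = -935 / √(850 × 1334) = -935 / 1064.8474 ≈ -0.878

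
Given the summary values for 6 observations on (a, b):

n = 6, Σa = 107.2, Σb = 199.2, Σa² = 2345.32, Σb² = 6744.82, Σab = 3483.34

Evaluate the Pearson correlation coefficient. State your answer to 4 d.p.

r = (nΣab − ΣaΣb) / √[(nΣa² − (Σa)²)(nΣb² − (Σb)²)]
Numerator: 6×3483.34 − 107.2×199.2 = -454.2
Denominator: √[(14071.92 − 11491.84)(40468.92 − 39680.64)] = √[2580.08 × 788.28] = 1426.1225
r = -454.2 / 1426.1225 ≈ -0.3185

-0.3185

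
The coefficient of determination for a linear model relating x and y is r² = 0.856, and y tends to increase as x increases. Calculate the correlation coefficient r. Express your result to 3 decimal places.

0.925

|r| = √0.856 = 0.925
The association is positive, so r = 0.925.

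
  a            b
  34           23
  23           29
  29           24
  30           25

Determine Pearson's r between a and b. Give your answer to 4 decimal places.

-0.9479

n = 4, Σa = 116, Σb = 101, Σa² = 3426, Σb² = 2571, Σab = 2895
nΣab − ΣaΣb = 11580 − 11716 = -136
nΣa² − (Σa)² = 13704 − 13456 = 248; nΣb² − (Σb)² = 10284 − 10201 = 83
r = -136 / √(248 × 83) = -136 / 143.4713 ≈ -0.9479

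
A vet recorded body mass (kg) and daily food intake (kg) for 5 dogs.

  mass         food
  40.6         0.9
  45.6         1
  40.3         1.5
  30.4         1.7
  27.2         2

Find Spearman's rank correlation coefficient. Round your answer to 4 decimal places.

-0.9000

Rank mass: 4, 5, 3, 2, 1
Rank food: 1, 2, 3, 4, 5
d = rank(mass) − rank(food): 3, 3, 0, -2, -4; Σd² = 38
ρ = 1 − 6Σd² / [n(n²−1)] = 1 − 6×38 / (5×24) = 1 − 228/120 ≈ -0.9000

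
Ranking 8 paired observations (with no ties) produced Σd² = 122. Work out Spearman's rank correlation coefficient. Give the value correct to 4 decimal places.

-0.4524

ρ = 1 − 6Σd² / [n(n²−1)] = 1 − 6×122 / (8×63)
  = 1 − 732/504 = 1 − 1.45238 ≈ -0.4524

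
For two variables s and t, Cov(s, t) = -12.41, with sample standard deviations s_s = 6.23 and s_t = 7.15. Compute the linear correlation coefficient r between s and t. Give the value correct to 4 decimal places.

r = Cov(s,t) / (s_s · s_t) = -12.41 / (6.23 × 7.15)
  = -12.41 / 44.5445 ≈ -0.2786

-0.2786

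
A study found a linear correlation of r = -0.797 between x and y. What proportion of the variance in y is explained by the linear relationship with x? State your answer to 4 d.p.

r² = (-0.797)² = 0.6352

0.6352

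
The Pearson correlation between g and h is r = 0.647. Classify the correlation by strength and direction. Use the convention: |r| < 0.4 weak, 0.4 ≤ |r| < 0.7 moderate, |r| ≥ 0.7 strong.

moderate positive

r = 0.647 > 0 so the relationship is positive.
|r| = 0.647, which falls in the moderate range.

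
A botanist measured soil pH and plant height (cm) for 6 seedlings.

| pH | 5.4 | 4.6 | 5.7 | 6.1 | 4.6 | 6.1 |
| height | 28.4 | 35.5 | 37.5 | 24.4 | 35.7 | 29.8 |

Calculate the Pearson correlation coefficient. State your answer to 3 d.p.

n = 6, Σx = 32.5, Σy = 191.3, Σx² = 178.39, Σy² = 6230.95, Σxy = 1025.25
nΣxy − ΣxΣy = 6151.5 − 6217.25 = -65.75
nΣx² − (Σx)² = 1070.34 − 1056.25 = 14.09; nΣy² − (Σy)² = 37385.7 − 36595.69 = 790.01
r = -65.75 / √(14.09 × 790.01) = -65.75 / 105.5047 ≈ -0.623

-0.623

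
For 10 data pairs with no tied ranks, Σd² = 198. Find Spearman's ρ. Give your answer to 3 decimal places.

ρ = 1 − 6Σd² / [n(n²−1)] = 1 − 6×198 / (10×99)
  = 1 − 1188/990 = 1 − 1.2000 ≈ -0.200

-0.200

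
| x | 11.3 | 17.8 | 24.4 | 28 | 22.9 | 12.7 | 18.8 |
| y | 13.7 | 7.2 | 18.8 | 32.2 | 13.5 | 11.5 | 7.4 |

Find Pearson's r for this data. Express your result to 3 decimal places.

n = 7, Σx = 135.9, Σy = 104.3, Σx² = 2863.03, Σy² = 1999.07, Σxy = 2237.61
nΣxy − ΣxΣy = 15663.27 − 14174.37 = 1488.9
nΣx² − (Σx)² = 20041.21 − 18468.81 = 1572.4; nΣy² − (Σy)² = 13993.49 − 10878.49 = 3115
r = 1488.9 / √(1572.4 × 3115) = 1488.9 / 2213.1484 ≈ 0.673

0.673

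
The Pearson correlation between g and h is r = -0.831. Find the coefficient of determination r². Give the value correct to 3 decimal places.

0.691

r² = (-0.831)² = 0.691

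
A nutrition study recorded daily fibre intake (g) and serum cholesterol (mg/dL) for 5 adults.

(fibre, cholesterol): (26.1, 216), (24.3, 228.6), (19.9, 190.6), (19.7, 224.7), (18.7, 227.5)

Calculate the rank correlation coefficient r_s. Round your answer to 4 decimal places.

Rank fibre: 5, 4, 3, 2, 1
Rank cholesterol: 2, 5, 1, 3, 4
d = rank(fibre) − rank(cholesterol): 3, -1, 2, -1, -3; Σd² = 24
ρ = 1 − 6Σd² / [n(n²−1)] = 1 − 6×24 / (5×24) = 1 − 144/120 ≈ -0.2000

-0.2000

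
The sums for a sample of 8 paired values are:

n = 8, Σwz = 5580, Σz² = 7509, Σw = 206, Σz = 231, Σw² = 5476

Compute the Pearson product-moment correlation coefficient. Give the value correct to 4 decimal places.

r = (nΣwz − ΣwΣz) / √[(nΣw² − (Σw)²)(nΣz² − (Σz)²)]
Numerator: 8×5580 − 206×231 = -2946
Denominator: √[(43808 − 42436)(60072 − 53361)] = √[1372 × 6711] = 3034.3849
r = -2946 / 3034.3849 ≈ -0.9709

-0.9709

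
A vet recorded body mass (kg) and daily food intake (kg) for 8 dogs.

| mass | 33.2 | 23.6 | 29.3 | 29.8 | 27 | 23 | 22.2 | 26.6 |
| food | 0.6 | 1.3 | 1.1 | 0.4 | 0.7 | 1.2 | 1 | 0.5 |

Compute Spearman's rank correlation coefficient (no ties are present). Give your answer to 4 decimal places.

Rank mass: 8, 3, 6, 7, 5, 2, 1, 4
Rank food: 3, 8, 6, 1, 4, 7, 5, 2
d = rank(mass) − rank(food): 5, -5, 0, 6, 1, -5, -4, 2; Σd² = 132
ρ = 1 − 6Σd² / [n(n²−1)] = 1 − 6×132 / (8×63) = 1 − 792/504 ≈ -0.5714

-0.5714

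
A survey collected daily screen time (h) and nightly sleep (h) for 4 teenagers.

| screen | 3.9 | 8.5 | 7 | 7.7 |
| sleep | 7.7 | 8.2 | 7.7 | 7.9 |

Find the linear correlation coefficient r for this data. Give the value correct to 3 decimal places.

n = 4, Σx = 27.1, Σy = 31.5, Σx² = 195.75, Σy² = 248.23, Σxy = 214.46
nΣxy − ΣxΣy = 857.84 − 853.65 = 4.19
nΣx² − (Σx)² = 783 − 734.41 = 48.59; nΣy² − (Σy)² = 992.92 − 992.25 = 0.67
r = 4.19 / √(48.59 × 0.67) = 4.19 / 5.7057 ≈ 0.734

0.734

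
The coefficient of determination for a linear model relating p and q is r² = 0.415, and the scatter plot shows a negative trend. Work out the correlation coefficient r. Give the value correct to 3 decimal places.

-0.644

|r| = √0.415 = 0.644
The association is negative, so r = −0.644.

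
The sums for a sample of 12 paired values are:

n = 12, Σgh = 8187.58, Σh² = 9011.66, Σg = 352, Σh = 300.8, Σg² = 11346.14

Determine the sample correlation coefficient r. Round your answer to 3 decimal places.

-0.519

r = (nΣgh − ΣgΣh) / √[(nΣg² − (Σg)²)(nΣh² − (Σh)²)]
Numerator: 12×8187.58 − 352×300.8 = -7630.64
Denominator: √[(136153.68 − 123904)(108139.92 − 90480.64)] = √[12249.68 × 17659.28] = 14707.8390
r = -7630.64 / 14707.8390 ≈ -0.519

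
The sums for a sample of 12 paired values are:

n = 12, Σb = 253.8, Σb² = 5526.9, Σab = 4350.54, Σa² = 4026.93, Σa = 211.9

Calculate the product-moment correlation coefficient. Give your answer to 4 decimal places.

-0.6159

r = (nΣab − ΣaΣb) / √[(nΣa² − (Σa)²)(nΣb² − (Σb)²)]
Numerator: 12×4350.54 − 211.9×253.8 = -1573.74
Denominator: √[(48323.16 − 44901.61)(66322.8 − 64414.44)] = √[3421.55 × 1908.36] = 2555.2983
r = -1573.74 / 2555.2983 ≈ -0.6159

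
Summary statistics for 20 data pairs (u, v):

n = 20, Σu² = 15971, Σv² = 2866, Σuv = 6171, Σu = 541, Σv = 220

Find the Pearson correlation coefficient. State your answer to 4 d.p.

0.2849

r = (nΣuv − ΣuΣv) / √[(nΣu² − (Σu)²)(nΣv² − (Σv)²)]
Numerator: 20×6171 − 541×220 = 4400
Denominator: √[(319420 − 292681)(57320 − 48400)] = √[26739 × 8920] = 15443.8298
r = 4400 / 15443.8298 ≈ 0.2849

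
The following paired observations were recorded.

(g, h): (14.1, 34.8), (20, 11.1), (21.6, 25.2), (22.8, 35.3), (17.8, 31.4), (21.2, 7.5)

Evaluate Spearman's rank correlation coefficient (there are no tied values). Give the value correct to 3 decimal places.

0.029

Rank g: 1, 3, 5, 6, 2, 4
Rank h: 5, 2, 3, 6, 4, 1
d = rank(g) − rank(h): -4, 1, 2, 0, -2, 3; Σd² = 34
ρ = 1 − 6Σd² / [n(n²−1)] = 1 − 6×34 / (6×35) = 1 − 204/210 ≈ 0.029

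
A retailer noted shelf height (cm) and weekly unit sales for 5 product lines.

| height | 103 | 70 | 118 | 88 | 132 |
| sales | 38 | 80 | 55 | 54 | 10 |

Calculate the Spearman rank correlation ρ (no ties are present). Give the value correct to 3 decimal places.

Rank height: 3, 1, 4, 2, 5
Rank sales: 2, 5, 4, 3, 1
d = rank(height) − rank(sales): 1, -4, 0, -1, 4; Σd² = 34
ρ = 1 − 6Σd² / [n(n²−1)] = 1 − 6×34 / (5×24) = 1 − 204/120 ≈ -0.700

-0.700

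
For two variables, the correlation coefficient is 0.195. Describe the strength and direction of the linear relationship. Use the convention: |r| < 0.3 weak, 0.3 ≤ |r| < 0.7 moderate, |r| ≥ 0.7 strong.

weak positive

r = 0.195 > 0 so the relationship is positive.
|r| = 0.195, which falls in the weak range.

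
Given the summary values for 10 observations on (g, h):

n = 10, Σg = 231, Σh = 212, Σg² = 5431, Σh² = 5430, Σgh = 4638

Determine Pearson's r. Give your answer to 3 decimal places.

r = (nΣgh − ΣgΣh) / √[(nΣg² − (Σg)²)(nΣh² − (Σh)²)]
Numerator: 10×4638 − 231×212 = -2592
Denominator: √[(54310 − 53361)(54300 − 44944)] = √[949 × 9356] = 2979.7389
r = -2592 / 2979.7389 ≈ -0.870

-0.870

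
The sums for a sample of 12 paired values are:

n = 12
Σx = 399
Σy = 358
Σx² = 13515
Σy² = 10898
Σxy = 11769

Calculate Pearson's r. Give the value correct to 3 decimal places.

-0.579

r = (nΣxy − ΣxΣy) / √[(nΣx² − (Σx)²)(nΣy² − (Σy)²)]
Numerator: 12×11769 − 399×358 = -1614
Denominator: √[(162180 − 159201)(130776 − 128164)] = √[2979 × 2612] = 2789.4709
r = -1614 / 2789.4709 ≈ -0.579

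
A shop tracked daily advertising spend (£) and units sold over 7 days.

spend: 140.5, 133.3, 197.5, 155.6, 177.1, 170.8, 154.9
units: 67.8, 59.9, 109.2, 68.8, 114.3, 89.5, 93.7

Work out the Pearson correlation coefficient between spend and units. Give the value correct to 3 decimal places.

n = 7, Σx = 1129.7, Σy = 603.2, Σx² = 185257.81, Σy² = 54697.36, Σxy = 99826.11
nΣxy − ΣxΣy = 698782.77 − 681435.04 = 17347.73
nΣx² − (Σx)² = 1296804.67 − 1276222.09 = 20582.58; nΣy² − (Σy)² = 382881.52 − 363850.24 = 19031.28
r = 17347.73 / √(20582.58 × 19031.28) = 17347.73 / 19791.7367 ≈ 0.877

0.877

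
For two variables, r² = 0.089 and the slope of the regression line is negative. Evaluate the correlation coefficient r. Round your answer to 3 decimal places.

|r| = √0.089 = 0.298
The association is negative, so r = −0.298.

-0.298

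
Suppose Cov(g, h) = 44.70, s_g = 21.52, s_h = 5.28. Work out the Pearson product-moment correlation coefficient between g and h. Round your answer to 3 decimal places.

0.393

r = Cov(g,h) / (s_g · s_h) = 44.70 / (21.52 × 5.28)
  = 44.70 / 113.6256 ≈ 0.393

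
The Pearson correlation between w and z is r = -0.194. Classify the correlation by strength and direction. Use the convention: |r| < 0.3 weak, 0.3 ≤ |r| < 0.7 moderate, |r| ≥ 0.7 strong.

r = -0.194 < 0 so the relationship is negative.
|r| = 0.194, which falls in the weak range.

weak negative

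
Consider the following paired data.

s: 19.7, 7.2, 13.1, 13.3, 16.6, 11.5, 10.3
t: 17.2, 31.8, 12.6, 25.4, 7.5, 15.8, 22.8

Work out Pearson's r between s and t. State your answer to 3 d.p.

-0.651

n = 7, Σs = 91.7, Σt = 133.1, Σs² = 1302.33, Σt² = 2936.73, Σst = 1611.72
nΣst − ΣsΣt = 11282.04 − 12205.27 = -923.23
nΣs² − (Σs)² = 9116.31 − 8408.89 = 707.42; nΣt² − (Σt)² = 20557.11 − 17715.61 = 2841.5
r = -923.23 / √(707.42 × 2841.5) = -923.23 / 1417.7919 ≈ -0.651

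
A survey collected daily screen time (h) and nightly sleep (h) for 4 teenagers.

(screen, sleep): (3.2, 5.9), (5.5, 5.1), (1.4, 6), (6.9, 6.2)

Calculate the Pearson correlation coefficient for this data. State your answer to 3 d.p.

n = 4, Σx = 17, Σy = 23.2, Σx² = 90.06, Σy² = 135.26, Σxy = 98.11
nΣxy − ΣxΣy = 392.44 − 394.4 = -1.96
nΣx² − (Σx)² = 360.24 − 289 = 71.24; nΣy² − (Σy)² = 541.04 − 538.24 = 2.8
r = -1.96 / √(71.24 × 2.8) = -1.96 / 14.1235 ≈ -0.139

-0.139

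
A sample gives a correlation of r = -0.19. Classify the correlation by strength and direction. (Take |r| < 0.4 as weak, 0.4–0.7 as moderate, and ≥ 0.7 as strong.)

weak negative

r = -0.19 < 0 so the relationship is negative.
|r| = 0.19, which falls in the weak range.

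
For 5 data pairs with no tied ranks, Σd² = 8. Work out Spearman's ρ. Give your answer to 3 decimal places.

0.600

ρ = 1 − 6Σd² / [n(n²−1)] = 1 − 6×8 / (5×24)
  = 1 − 48/120 = 1 − 0.4000 ≈ 0.600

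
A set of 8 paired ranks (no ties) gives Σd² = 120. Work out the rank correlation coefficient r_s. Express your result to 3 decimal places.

ρ = 1 − 6Σd² / [n(n²−1)] = 1 − 6×120 / (8×63)
  = 1 − 720/504 = 1 − 1.4286 ≈ -0.429

-0.429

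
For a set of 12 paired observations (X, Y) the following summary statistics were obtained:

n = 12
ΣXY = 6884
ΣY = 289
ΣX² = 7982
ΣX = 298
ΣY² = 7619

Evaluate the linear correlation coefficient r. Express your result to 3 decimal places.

r = (nΣXY − ΣXΣY) / √[(nΣX² − (ΣX)²)(nΣY² − (ΣY)²)]
Numerator: 12×6884 − 298×289 = -3514
Denominator: √[(95784 − 88804)(91428 − 83521)] = √[6980 × 7907] = 7429.0551
r = -3514 / 7429.0551 ≈ -0.473

-0.473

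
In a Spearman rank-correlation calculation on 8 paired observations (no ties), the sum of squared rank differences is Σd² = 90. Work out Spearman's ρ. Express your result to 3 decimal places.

ρ = 1 − 6Σd² / [n(n²−1)] = 1 − 6×90 / (8×63)
  = 1 − 540/504 = 1 − 1.0714 ≈ -0.071

-0.071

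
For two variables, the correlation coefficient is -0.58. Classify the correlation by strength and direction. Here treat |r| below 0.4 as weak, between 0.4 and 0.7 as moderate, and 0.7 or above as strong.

moderate negative

r = -0.58 < 0 so the relationship is negative.
|r| = 0.58, which falls in the moderate range.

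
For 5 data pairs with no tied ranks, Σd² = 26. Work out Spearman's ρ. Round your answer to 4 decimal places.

-0.3000

ρ = 1 − 6Σd² / [n(n²−1)] = 1 − 6×26 / (5×24)
  = 1 − 156/120 = 1 − 1.30000 ≈ -0.3000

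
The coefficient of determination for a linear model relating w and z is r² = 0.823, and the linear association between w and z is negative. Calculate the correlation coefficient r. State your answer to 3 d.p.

|r| = √0.823 = 0.907
The association is negative, so r = −0.907.

-0.907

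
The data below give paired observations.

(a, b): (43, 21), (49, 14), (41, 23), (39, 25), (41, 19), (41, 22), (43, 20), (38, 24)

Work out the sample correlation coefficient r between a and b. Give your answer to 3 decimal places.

n = 8, Σa = 335, Σb = 168, Σa² = 14107, Σb² = 3612, Σab = 6960
nΣab − ΣaΣb = 55680 − 56280 = -600
nΣa² − (Σa)² = 112856 − 112225 = 631; nΣb² − (Σb)² = 28896 − 28224 = 672
r = -600 / √(631 × 672) = -600 / 651.1774 ≈ -0.921

-0.921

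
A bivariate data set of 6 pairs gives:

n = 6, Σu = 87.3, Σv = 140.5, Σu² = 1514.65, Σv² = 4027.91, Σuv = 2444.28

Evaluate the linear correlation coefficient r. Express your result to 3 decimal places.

0.942

r = (nΣuv − ΣuΣv) / √[(nΣu² − (Σu)²)(nΣv² − (Σv)²)]
Numerator: 6×2444.28 − 87.3×140.5 = 2400.03
Denominator: √[(9087.9 − 7621.29)(24167.46 − 19740.25)] = √[1466.61 × 4427.21] = 2548.1347
r = 2400.03 / 2548.1347 ≈ 0.942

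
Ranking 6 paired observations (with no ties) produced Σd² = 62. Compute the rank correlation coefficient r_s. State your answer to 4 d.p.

-0.7714

ρ = 1 − 6Σd² / [n(n²−1)] = 1 − 6×62 / (6×35)
  = 1 − 372/210 = 1 − 1.77143 ≈ -0.7714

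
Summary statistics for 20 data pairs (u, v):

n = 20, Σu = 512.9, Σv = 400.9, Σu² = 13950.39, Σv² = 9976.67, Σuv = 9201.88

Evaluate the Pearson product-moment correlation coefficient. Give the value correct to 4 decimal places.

r = (nΣuv − ΣuΣv) / √[(nΣu² − (Σu)²)(nΣv² − (Σv)²)]
Numerator: 20×9201.88 − 512.9×400.9 = -21584.01
Denominator: √[(279007.8 − 263066.41)(199533.4 − 160720.81)] = √[15941.39 × 38812.59] = 24874.2163
r = -21584.01 / 24874.2163 ≈ -0.8677

-0.8677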